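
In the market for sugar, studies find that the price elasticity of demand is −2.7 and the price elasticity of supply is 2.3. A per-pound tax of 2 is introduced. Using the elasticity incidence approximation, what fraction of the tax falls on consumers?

Incidence ratio: consumers' share ≈ εs / (εs + |εd|) = 2.3 / (2.3 + 2.7) = 0.46.
Supply is the less elastic side, so consumers bear the smaller share.

Consumers' share ≈ 0.46.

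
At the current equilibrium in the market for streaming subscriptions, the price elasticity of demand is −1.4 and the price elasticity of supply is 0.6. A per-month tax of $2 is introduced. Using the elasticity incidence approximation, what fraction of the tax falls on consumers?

Consumers' share ≈ 0.3.

Incidence ratio: consumers' share ≈ εs / (εs + |εd|) = 0.6 / (0.6 + 1.4) = 0.3.
Supply is the less elastic side, so consumers bear the smaller share.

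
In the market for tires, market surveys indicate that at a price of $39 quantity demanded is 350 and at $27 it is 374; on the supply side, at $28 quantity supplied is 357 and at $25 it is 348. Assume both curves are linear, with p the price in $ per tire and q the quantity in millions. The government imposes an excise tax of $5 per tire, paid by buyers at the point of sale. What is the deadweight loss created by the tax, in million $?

Deadweight loss = $15 million.

Demand slope: (374 − 350)/(27 − 39) = -2, so qd = 428 − 2p.
Supply slope: (348 − 357)/(25 − 28) = 3, so qs = 3p + 273.
Before the tax: set 428 − 2p = 3p + 273 → p* = $31, q* = 366.
With the tax collected from buyers, demand (in seller-price terms) shifts: qd = 428 − 2(p + 5).
Solving gives q = 360 with buyers paying $34 and suppliers receiving $29 (the $5 wedge).
Quantity falls by |ΔQ| = |366 − 360| = 6.
DWL = ½ · t · |ΔQ| = ½ · 5 · 6 = $15.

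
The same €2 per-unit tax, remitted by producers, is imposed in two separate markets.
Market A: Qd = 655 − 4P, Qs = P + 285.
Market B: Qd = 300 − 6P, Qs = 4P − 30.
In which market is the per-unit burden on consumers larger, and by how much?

Market B, by €0.4.

Market A: pre-tax P* = €74, Q* = 359; post-tax Q = 357.4; per-unit burden on consumers = €0.4.
Market B: pre-tax P* = €33, Q* = 102; post-tax Q = 97.2; per-unit burden on consumers = €0.8.
Difference: €0.4 vs €0.8 → market B is larger by €0.4.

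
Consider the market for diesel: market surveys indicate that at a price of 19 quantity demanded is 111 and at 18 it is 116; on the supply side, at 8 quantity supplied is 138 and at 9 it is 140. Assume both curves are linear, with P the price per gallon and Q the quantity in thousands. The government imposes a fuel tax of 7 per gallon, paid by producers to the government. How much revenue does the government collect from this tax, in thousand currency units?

Demand slope: (116 − 111)/(18 − 19) = -5, so Qd = 206 − 5P.
Supply slope: (140 − 138)/(9 − 8) = 2, so Qs = 2P + 122.
Before the tax: set 206 − 5P = 2P + 122 → P* = 12, Q* = 146.
With the tax collected from producers, supply shifts: Qs = 2(P − 7) + 122.
New equilibrium: buyers pay 14, producers receive 7, Q = 136. (Wedge: Pb − Ps = 7.)
Revenue = t · Q = 7 · 136 = 952.

Tax revenue = 952 thousand.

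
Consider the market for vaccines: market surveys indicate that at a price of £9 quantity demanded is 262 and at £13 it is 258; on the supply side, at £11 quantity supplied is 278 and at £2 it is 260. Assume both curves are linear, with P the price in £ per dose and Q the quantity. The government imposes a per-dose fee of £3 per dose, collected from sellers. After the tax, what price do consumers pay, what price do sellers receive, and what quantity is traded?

Consumers pay £7; sellers receive £4; quantity = 264.

Demand slope: (258 − 262)/(13 − 9) = -1, so Qd = 271 − P.
Supply slope: (260 − 278)/(2 − 11) = 2, so Qs = 2P + 256.
Without the tax, 271 − P = 2P + 256 gives 3P = 15, so P* = £5 and Q* = 266.
With the tax collected from sellers, supply shifts: Qs = 2(P − 3) + 256.
New equilibrium: consumers pay £7, sellers receive £4, Q = 264. (Wedge: Pb − Ps = 3.)
The less price-elastic side of the market bears the larger share of a per-unit tax.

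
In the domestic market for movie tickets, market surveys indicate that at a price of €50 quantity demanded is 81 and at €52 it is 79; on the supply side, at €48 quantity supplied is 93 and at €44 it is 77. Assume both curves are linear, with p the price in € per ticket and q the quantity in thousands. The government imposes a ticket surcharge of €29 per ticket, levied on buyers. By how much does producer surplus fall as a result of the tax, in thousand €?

Demand slope: (79 − 81)/(52 − 50) = -1, so qd = 131 − p.
Supply slope: (77 − 93)/(44 − 48) = 4, so qs = 4p − 99.
Without the tax, 131 − p = 4p − 99 gives 5p = 230, so p* = €46 and q* = 85.
With the tax collected from buyers, demand (in seller-price terms) shifts: qd = 131 − (p + 29).
Solving gives q = 61.8 with buyers paying €69.2 and sellers receiving €40.2 (the €29 wedge).
ΔPS is the trapezoid between Q = 61.8 and Q = 85 of height €5.8: ½ · (85 + 61.8) · 5.8 = €425.72.

Producer surplus falls by €425.72 thousand.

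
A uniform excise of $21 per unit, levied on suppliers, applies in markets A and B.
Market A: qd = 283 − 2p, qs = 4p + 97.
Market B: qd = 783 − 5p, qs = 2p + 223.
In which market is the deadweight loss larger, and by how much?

Market A: pre-tax p* = $31, q* = 221; post-tax q = 193; deadweight loss = $294.
Market B: pre-tax p* = $80, q* = 383; post-tax q = 353; deadweight loss = $315.
Difference: $294 vs $315 → market B is larger by $21.

Market B, by $21.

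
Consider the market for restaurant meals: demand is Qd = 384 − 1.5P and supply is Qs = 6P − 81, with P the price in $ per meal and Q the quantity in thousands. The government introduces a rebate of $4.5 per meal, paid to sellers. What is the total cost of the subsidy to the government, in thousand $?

Government outlay = $1333.8 thousand.

Before the subsidy: set 384 − 1.5P = 6P − 81 → P* = $62, Q* = 291.
With a per-unit subsidy paid to sellers, each receives P + 4.5 per unit sold, so supply becomes Qs = 6(P + 4.5) − 81.
Solving gives Q = 296.4 with buyers paying $58.4 and sellers receiving $62.9 (the $4.5 wedge).
Outlay = t · Q = 4.5 · 296.4 = $1333.8.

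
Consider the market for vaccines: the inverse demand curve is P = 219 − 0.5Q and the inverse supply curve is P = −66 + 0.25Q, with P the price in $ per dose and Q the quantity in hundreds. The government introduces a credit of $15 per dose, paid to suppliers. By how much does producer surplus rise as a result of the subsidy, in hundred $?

Inverting to Q(P) form: Qd = 438 − 2P; Qs = 4P + 264.
Without the subsidy, 438 − 2P = 4P + 264 gives 6P = 174, so P* = $29 and Q* = 380.
With a per-unit subsidy paid to suppliers, each receives P + 15 per unit sold, so supply becomes Qs = 4(P + 15) + 264.
New equilibrium: consumers pay $19, suppliers receive $34, Q = 400. (Wedge: Pb − Ps = −15.)
ΔPS is the trapezoid between Q = 400 and Q = 380 of height $5: ½ · (380 + 400) · 5 = $1950.

Producer surplus rises by $1950 hundred.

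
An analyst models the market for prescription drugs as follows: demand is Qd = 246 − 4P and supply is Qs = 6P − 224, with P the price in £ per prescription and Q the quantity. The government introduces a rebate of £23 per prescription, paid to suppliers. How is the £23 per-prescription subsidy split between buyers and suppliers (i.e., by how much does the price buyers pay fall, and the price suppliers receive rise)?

Before the subsidy: set 246 − 4P = 6P − 224 → P* = £47, Q* = 58.
With a per-unit subsidy paid to suppliers, each receives P + 23 per unit sold, so supply becomes Qs = 6(P + 23) − 224.
Solving gives Q = 113.2 with buyers paying £33.2 and suppliers receiving £56.2 (the £23 wedge).
Gain to buyers: £13.8; to suppliers: £9.2. (They sum to £23.)

Buyers gain £13.8 per prescription; suppliers gain £9.2 per prescription.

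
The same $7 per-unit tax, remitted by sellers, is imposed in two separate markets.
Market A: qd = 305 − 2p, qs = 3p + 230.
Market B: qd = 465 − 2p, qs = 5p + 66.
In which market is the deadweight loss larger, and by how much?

Market B, by $5.6.

Market A: pre-tax p* = $15, q* = 275; post-tax q = 266.6; deadweight loss = $29.4.
Market B: pre-tax p* = $57, q* = 351; post-tax q = 341; deadweight loss = $35.
Difference: $29.4 vs $35 → market B is larger by $5.6.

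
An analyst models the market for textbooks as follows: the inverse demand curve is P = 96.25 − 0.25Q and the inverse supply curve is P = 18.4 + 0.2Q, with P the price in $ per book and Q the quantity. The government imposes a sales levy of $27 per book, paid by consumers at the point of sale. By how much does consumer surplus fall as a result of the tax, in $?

Consumer surplus falls by $2145.

Inverting to Q(P) form: Qd = 385 − 4P; Qs = 5P − 92.
Before the tax: set 385 − 4P = 5P − 92 → P* = $53, Q* = 173.
With the tax collected from consumers, demand (in seller-price terms) shifts: Qd = 385 − 4(P + 27).
New equilibrium: consumers pay $68, suppliers receive $41, Q = 113. (Wedge: Pb − Ps = 27.)
ΔCS is the trapezoid between Q = 113 and Q = 173 of height $15: ½ · (173 + 113) · 15 = $2145.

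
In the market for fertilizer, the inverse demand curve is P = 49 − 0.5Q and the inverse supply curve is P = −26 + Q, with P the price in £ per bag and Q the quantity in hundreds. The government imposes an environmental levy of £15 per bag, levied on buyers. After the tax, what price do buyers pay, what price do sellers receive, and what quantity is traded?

Inverting to Q(P) form: Qd = 98 − 2P; Qs = P + 26.
Before the tax: set 98 − 2P = P + 26 → P* = £24, Q* = 50.
With the tax collected from buyers, demand (in seller-price terms) shifts: Qd = 98 − 2(P + 15).
Solving gives Q = 40 with buyers paying £29 and sellers receiving £14 (the £15 wedge).
The less price-elastic side of the market bears the larger share of a per-unit tax.

Buyers pay £29; sellers receive £14; quantity = 40.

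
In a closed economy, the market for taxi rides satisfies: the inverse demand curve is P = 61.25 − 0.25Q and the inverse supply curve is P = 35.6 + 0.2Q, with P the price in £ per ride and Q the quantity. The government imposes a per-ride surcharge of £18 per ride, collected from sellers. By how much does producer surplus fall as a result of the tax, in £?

Inverting to Q(P) form: Qd = 245 − 4P; Qs = 5P − 178.
Before the tax: set 245 − 4P = 5P − 178 → P* = £47, Q* = 57.
With the tax collected from sellers, supply shifts: Qs = 5(P − 18) − 178.
Solving gives Q = 17 with consumers paying £57 and sellers receiving £39 (the £18 wedge).
ΔPS is the trapezoid between Q = 17 and Q = 57 of height £8: ½ · (57 + 17) · 8 = £296.

Producer surplus falls by £296.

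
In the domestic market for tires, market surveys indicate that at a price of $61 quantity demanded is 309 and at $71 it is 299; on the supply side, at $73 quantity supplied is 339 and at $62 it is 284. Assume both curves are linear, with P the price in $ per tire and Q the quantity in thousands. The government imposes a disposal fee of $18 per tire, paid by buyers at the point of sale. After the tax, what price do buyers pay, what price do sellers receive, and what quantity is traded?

Buyers pay $81; sellers receive $63; quantity = 289.

Demand slope: (299 − 309)/(71 − 61) = -1, so Qd = 370 − P.
Supply slope: (284 − 339)/(62 − 73) = 5, so Qs = 5P − 26.
Without the tax, 370 − P = 5P − 26 gives 6P = 396, so P* = $66 and Q* = 304.
With the tax collected from buyers, demand (in seller-price terms) shifts: Qd = 370 − (P + 18).
Solving gives Q = 289 with buyers paying $81 and sellers receiving $63 (the $18 wedge).
The less price-elastic side of the market bears the larger share of a per-unit tax.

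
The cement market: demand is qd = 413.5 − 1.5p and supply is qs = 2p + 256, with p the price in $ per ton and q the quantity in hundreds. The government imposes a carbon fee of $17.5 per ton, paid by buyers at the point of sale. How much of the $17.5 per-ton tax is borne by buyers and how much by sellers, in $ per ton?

Without the tax, 413.5 − 1.5p = 2p + 256 gives 3.5p = 157.5, so p* = $45 and q* = 346.
With the tax collected from buyers, demand (in seller-price terms) shifts: qd = 413.5 − 1.5(p + 17.5).
Solving gives q = 331 with buyers paying $55 and sellers receiving $37.5 (the $17.5 wedge).
Burden on buyers: $10; on sellers: $7.5. (They sum to $17.5.)
The less price-elastic side of the market bears the larger share of a per-unit tax.

Buyers bear $10 per ton; sellers bear $7.5 per ton.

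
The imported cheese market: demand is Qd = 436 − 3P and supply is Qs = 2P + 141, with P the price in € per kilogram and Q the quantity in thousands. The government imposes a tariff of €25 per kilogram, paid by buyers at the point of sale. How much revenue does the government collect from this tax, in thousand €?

Before the tax: set 436 − 3P = 2P + 141 → P* = €59, Q* = 259.
With the tax collected from buyers, demand (in seller-price terms) shifts: Qd = 436 − 3(P + 25).
Solving gives Q = 229 with buyers paying €69 and sellers receiving €44 (the €25 wedge).
Revenue = t · Q = 25 · 229 = €5725.

Tax revenue = €5725 thousand.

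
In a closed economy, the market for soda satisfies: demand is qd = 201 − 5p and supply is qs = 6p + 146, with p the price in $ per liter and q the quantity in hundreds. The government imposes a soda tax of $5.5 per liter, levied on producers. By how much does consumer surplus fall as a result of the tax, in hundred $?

Before the tax: set 201 − 5p = 6p + 146 → p* = $5, q* = 176.
With the tax collected from producers, supply shifts: qs = 6(p − 5.5) + 146.
Solving gives q = 161 with buyers paying $8 and producers receiving $2.5 (the $5.5 wedge).
ΔCS is the trapezoid between Q = 161 and Q = 176 of height $3: ½ · (176 + 161) · 3 = $505.5.

Consumer surplus falls by $505.5 hundred.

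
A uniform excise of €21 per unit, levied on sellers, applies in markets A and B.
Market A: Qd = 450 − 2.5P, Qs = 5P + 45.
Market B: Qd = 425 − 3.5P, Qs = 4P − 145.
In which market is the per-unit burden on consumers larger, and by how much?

Market A: pre-tax P* = €54, Q* = 315; post-tax Q = 280; per-unit burden on consumers = €14.
Market B: pre-tax P* = €76, Q* = 159; post-tax Q = 119.8; per-unit burden on consumers = €11.2.
Difference: €14 vs €11.2 → market A is larger by €2.8.

Market A, by €2.8.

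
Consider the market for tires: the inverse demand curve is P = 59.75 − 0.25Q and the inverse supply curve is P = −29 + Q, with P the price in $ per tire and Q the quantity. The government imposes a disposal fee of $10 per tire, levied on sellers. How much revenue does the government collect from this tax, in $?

Rewrite in direct form: Qd = 239 − 4P and Qs = P + 29.
Before the tax: set 239 − 4P = P + 29 → P* = $42, Q* = 71.
With the tax collected from sellers, supply shifts: Qs = (P − 10) + 29.
New equilibrium: buyers pay $44, sellers receive $34, Q = 63. (Wedge: Pb − Ps = 10.)
Revenue = t · Q = 10 · 63 = $630.

Tax revenue = $630.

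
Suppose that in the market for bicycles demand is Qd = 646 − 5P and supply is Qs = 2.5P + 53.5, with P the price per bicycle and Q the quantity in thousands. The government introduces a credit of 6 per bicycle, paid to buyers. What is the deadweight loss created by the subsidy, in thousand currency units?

Deadweight loss = 30 thousand.

Before the subsidy: set 646 − 5P = 2.5P + 53.5 → P* = 79, Q* = 251.
With a per-unit subsidy paid to buyers, each effectively pays P − 6, so demand becomes Qd = 646 − 5(P − 6).
New equilibrium: buyers pay 77, suppliers receive 83, Q = 261. (Wedge: Pb − Ps = −6.)
Quantity rises by |ΔQ| = |251 − 261| = 10.
DWL = ½ · t · |ΔQ| = ½ · 6 · 10 = 30.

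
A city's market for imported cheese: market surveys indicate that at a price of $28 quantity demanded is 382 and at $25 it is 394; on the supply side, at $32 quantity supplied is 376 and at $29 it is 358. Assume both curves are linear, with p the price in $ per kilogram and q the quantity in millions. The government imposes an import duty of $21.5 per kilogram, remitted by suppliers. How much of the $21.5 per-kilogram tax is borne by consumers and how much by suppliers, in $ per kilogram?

Demand slope: (394 − 382)/(25 − 28) = -4, so qd = 494 − 4p.
Supply slope: (358 − 376)/(29 − 32) = 6, so qs = 6p + 184.
Before the tax: set 494 − 4p = 6p + 184 → p* = $31, q* = 370.
With the tax collected from suppliers, supply shifts: qs = 6(p − 21.5) + 184.
New equilibrium: consumers pay $43.9, suppliers receive $22.4, q = 318.4. (Wedge: pb − ps = 21.5.)
Burden on consumers: $12.9; on suppliers: $8.6. (They sum to $21.5.)

Consumers bear $12.9 per kilogram; suppliers bear $8.6 per kilogram.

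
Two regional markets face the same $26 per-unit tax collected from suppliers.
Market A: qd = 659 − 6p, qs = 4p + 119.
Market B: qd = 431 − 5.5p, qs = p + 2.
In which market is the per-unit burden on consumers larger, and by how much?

Market A, by $6.4.

Market A: pre-tax p* = $54, q* = 335; post-tax q = 272.6; per-unit burden on consumers = $10.4.
Market B: pre-tax p* = $66, q* = 68; post-tax q = 46; per-unit burden on consumers = $4.
Difference: $10.4 vs $4 → market A is larger by $6.4.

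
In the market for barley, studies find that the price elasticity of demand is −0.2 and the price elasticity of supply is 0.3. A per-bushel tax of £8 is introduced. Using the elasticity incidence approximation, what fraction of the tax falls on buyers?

Incidence ratio: buyers' share ≈ εs / (εs + |εd|) = 0.3 / (0.3 + 0.2) = 0.6.
Supply is the more elastic side, so buyers bear the larger share.

Buyers' share ≈ 0.6.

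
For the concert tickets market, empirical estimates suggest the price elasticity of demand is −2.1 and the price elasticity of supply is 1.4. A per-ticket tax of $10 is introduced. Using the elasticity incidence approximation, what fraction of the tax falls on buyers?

Incidence ratio: buyers' share ≈ εs / (εs + |εd|) = 1.4 / (1.4 + 2.1) = 0.4.
Supply is the less elastic side, so buyers bear the smaller share.

Buyers' share ≈ 0.4.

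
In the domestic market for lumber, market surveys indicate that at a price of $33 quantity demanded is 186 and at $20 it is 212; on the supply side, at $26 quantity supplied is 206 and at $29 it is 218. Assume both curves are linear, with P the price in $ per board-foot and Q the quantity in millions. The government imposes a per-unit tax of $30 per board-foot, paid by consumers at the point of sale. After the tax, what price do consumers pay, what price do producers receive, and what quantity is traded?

Demand slope: (212 − 186)/(20 − 33) = -2, so Qd = 252 − 2P.
Supply slope: (218 − 206)/(29 − 26) = 4, so Qs = 4P + 102.
Without the tax, 252 − 2P = 4P + 102 gives 6P = 150, so P* = $25 and Q* = 202.
With the tax collected from consumers, demand (in seller-price terms) shifts: Qd = 252 − 2(P + 30).
Solving gives Q = 162 with consumers paying $45 and producers receiving $15 (the $30 wedge).
The less price-elastic side of the market bears the larger share of a per-unit tax.

Consumers pay $45; producers receive $15; quantity = 162.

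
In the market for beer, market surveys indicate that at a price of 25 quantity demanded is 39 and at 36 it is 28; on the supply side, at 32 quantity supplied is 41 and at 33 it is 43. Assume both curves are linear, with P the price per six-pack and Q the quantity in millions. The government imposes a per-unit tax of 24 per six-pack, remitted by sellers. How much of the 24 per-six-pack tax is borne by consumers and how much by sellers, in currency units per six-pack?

Consumers bear 16 per six-pack; sellers bear 8 per six-pack.

Demand slope: (28 − 39)/(36 − 25) = -1, so Qd = 64 − P.
Supply slope: (43 − 41)/(33 − 32) = 2, so Qs = 2P − 23.
Before the tax: set 64 − P = 2P − 23 → P* = 29, Q* = 35.
With the tax collected from sellers, supply shifts: Qs = 2(P − 24) − 23.
Solving gives Q = 19 with consumers paying 45 and sellers receiving 21 (the 24 wedge).
Burden on consumers: 16; on sellers: 8. (They sum to 24.)
The less price-elastic side of the market bears the larger share of a per-unit tax.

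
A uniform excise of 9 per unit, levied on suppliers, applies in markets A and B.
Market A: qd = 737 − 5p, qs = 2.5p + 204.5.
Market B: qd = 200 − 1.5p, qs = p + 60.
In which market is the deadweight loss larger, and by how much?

Market A, by 43.2.

Market A: pre-tax p* = 71, q* = 382; post-tax q = 367; deadweight loss = 67.5.
Market B: pre-tax p* = 56, q* = 116; post-tax q = 110.6; deadweight loss = 24.3.
Difference: 67.5 vs 24.3 → market A is larger by 43.2.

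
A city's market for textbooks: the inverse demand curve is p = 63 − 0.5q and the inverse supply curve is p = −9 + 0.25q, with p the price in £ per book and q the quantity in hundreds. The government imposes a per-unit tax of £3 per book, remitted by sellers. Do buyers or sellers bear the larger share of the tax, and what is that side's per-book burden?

Rewrite in direct form: qd = 126 − 2p and qs = 4p + 36.
Before the tax: set 126 − 2p = 4p + 36 → p* = £15, q* = 96.
With the tax collected from sellers, supply shifts: qs = 4(p − 3) + 36.
Solving gives q = 92 with buyers paying £17 and sellers receiving £14 (the £3 wedge).
Per-book burden: buyers £2, sellers £1.
Buyers take the larger share because demand is less price-elastic here (demand slope 2 vs supply slope 4).

Buyers bear the larger share: £2 per book.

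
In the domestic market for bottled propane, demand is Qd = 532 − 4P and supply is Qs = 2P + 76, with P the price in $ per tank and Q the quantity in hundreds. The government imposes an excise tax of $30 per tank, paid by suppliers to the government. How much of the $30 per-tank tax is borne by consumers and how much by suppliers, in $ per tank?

Consumers bear $10 per tank; suppliers bear $20 per tank.

Without the tax, 532 − 4P = 2P + 76 gives 6P = 456, so P* = $76 and Q* = 228.
With the tax collected from suppliers, supply shifts: Qs = 2(P − 30) + 76.
Solving gives Q = 188 with consumers paying $86 and suppliers receiving $56 (the $30 wedge).
Burden on consumers: $10; on suppliers: $20. (They sum to $30.)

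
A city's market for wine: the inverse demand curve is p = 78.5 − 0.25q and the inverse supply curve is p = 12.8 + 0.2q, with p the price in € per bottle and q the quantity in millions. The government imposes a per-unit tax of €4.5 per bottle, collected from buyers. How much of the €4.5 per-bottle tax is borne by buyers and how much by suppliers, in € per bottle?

Buyers bear €2.5 per bottle; suppliers bear €2 per bottle.

Inverting to q(p) form: qd = 314 − 4p; qs = 5p − 64.
Before the tax: set 314 − 4p = 5p − 64 → p* = €42, q* = 146.
With the tax collected from buyers, demand (in seller-price terms) shifts: qd = 314 − 4(p + 4.5).
New equilibrium: buyers pay €44.5, suppliers receive €40, q = 136. (Wedge: pb − ps = 4.5.)
Burden on buyers: €2.5; on suppliers: €2. (They sum to €4.5.)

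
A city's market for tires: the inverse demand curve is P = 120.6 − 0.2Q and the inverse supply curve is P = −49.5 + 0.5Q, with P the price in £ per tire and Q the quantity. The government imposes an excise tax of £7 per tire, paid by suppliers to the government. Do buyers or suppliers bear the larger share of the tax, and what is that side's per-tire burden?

Suppliers bear the larger share: £5 per tire.

Inverting to Q(P) form: Qd = 603 − 5P; Qs = 2P + 99.
Before the tax: set 603 − 5P = 2P + 99 → P* = £72, Q* = 243.
With the tax collected from suppliers, supply shifts: Qs = 2(P − 7) + 99.
Solving gives Q = 233 with buyers paying £74 and suppliers receiving £67 (the £7 wedge).
Per-tire burden: buyers £2, suppliers £5.
Suppliers take the larger share because supply is less price-elastic here (demand slope 5 vs supply slope 2).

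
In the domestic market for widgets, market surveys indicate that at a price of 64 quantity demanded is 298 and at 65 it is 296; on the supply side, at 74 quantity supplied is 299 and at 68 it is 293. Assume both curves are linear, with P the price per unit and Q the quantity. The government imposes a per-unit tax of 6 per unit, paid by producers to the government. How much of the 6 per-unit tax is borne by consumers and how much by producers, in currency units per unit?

Consumers bear 2 per unit; producers bear 4 per unit.

Demand slope: (296 − 298)/(65 − 64) = -2, so Qd = 426 − 2P.
Supply slope: (293 − 299)/(68 − 74) = 1, so Qs = P + 225.
Before the tax: set 426 − 2P = P + 225 → P* = 67, Q* = 292.
With the tax collected from producers, supply shifts: Qs = (P − 6) + 225.
Solving gives Q = 288 with consumers paying 69 and producers receiving 63 (the 6 wedge).
Burden on consumers: 2; on producers: 4. (They sum to 6.)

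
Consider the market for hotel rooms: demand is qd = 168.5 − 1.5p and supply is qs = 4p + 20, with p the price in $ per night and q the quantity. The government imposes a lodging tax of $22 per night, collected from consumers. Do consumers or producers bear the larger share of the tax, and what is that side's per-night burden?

Without the tax, 168.5 − 1.5p = 4p + 20 gives 5.5p = 148.5, so p* = $27 and q* = 128.
With the tax collected from consumers, demand (in seller-price terms) shifts: qd = 168.5 − 1.5(p + 22).
New equilibrium: consumers pay $43, producers receive $21, q = 104. (Wedge: pb − ps = 22.)
Per-night burden: consumers $16, producers $6.
Consumers take the larger share because demand is less price-elastic here (demand slope 1.5 vs supply slope 4).

Consumers bear the larger share: $16 per night.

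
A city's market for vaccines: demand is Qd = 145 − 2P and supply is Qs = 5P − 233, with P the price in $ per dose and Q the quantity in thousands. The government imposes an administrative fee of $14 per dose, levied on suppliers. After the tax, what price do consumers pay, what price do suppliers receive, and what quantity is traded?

Without the tax, 145 − 2P = 5P − 233 gives 7P = 378, so P* = $54 and Q* = 37.
With the tax collected from suppliers, supply shifts: Qs = 5(P − 14) − 233.
New equilibrium: consumers pay $64, suppliers receive $50, Q = 17. (Wedge: Pb − Ps = 14.)

Consumers pay $64; suppliers receive $50; quantity = 17.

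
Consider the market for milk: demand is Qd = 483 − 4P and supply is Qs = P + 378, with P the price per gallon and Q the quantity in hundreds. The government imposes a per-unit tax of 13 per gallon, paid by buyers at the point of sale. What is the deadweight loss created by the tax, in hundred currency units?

Before the tax: set 483 − 4P = P + 378 → P* = 21, Q* = 399.
With the tax collected from buyers, demand (in seller-price terms) shifts: Qd = 483 − 4(P + 13).
New equilibrium: buyers pay 23.6, sellers receive 10.6, Q = 388.6. (Wedge: Pb − Ps = 13.)
Quantity falls by |ΔQ| = |399 − 388.6| = 10.4.
DWL = ½ · t · |ΔQ| = ½ · 13 · 10.4 = 67.6.

Deadweight loss = 67.6 hundred.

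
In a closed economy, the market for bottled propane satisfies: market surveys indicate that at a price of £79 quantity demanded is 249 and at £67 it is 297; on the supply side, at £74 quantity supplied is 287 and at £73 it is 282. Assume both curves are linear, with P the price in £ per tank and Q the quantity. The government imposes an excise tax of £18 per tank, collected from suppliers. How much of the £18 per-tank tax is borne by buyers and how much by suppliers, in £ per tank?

Buyers bear £10 per tank; suppliers bear £8 per tank.

Demand slope: (297 − 249)/(67 − 79) = -4, so Qd = 565 − 4P.
Supply slope: (282 − 287)/(73 − 74) = 5, so Qs = 5P − 83.
Without the tax, 565 − 4P = 5P − 83 gives 9P = 648, so P* = £72 and Q* = 277.
With the tax collected from suppliers, supply shifts: Qs = 5(P − 18) − 83.
Solving gives Q = 237 with buyers paying £82 and suppliers receiving £64 (the £18 wedge).
Burden on buyers: £10; on suppliers: £8. (They sum to £18.)
The less price-elastic side of the market bears the larger share of a per-unit tax.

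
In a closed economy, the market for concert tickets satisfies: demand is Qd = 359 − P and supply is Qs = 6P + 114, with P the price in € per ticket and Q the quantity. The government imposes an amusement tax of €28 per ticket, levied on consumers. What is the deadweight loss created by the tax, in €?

Deadweight loss = €336.

Without the tax, 359 − P = 6P + 114 gives 7P = 245, so P* = €35 and Q* = 324.
With the tax collected from consumers, demand (in seller-price terms) shifts: Qd = 359 − (P + 28).
New equilibrium: consumers pay €59, suppliers receive €31, Q = 300. (Wedge: Pb − Ps = 28.)
Quantity falls by |ΔQ| = |324 − 300| = 24.
DWL = ½ · t · |ΔQ| = ½ · 28 · 24 = €336.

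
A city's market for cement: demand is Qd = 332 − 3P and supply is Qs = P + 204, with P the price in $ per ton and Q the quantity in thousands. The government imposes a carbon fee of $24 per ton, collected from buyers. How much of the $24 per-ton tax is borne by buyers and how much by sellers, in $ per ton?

Before the tax: set 332 − 3P = P + 204 → P* = $32, Q* = 236.
With the tax collected from buyers, demand (in seller-price terms) shifts: Qd = 332 − 3(P + 24).
Solving gives Q = 218 with buyers paying $38 and sellers receiving $14 (the $24 wedge).
Burden on buyers: $6; on sellers: $18. (They sum to $24.)

Buyers bear $6 per ton; sellers bear $18 per ton.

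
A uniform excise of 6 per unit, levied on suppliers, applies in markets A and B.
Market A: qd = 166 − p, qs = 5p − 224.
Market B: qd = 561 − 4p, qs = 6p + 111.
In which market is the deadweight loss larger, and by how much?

Market B, by 28.2.

Market A: pre-tax p* = 65, q* = 101; post-tax q = 96; deadweight loss = 15.
Market B: pre-tax p* = 45, q* = 381; post-tax q = 366.6; deadweight loss = 43.2.
Difference: 15 vs 43.2 → market B is larger by 28.2.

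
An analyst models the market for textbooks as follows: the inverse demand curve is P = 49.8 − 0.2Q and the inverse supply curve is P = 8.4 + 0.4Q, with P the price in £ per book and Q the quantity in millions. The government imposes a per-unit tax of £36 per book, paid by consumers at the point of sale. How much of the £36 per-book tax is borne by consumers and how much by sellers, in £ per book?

Inverting to Q(P) form: Qd = 249 − 5P; Qs = 2.5P − 21.
Without the tax, 249 − 5P = 2.5P − 21 gives 7.5P = 270, so P* = £36 and Q* = 69.
With the tax collected from consumers, demand (in seller-price terms) shifts: Qd = 249 − 5(P + 36).
Solving gives Q = 9 with consumers paying £48 and sellers receiving £12 (the £36 wedge).
Burden on consumers: £12; on sellers: £24. (They sum to £36.)
The less price-elastic side of the market bears the larger share of a per-unit tax.

Consumers bear £12 per book; sellers bear £24 per book.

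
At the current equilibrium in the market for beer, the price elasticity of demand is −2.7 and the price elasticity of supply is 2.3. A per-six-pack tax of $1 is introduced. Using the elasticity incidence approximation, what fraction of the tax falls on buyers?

Incidence ratio: buyers' share ≈ εs / (εs + |εd|) = 2.3 / (2.3 + 2.7) = 0.46.
Supply is the less elastic side, so buyers bear the smaller share.

Buyers' share ≈ 0.46.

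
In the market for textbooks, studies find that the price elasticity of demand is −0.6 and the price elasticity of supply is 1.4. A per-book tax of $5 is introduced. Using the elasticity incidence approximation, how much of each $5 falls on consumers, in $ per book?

Consumers bear ≈ $3.5 per book.

Incidence ratio: consumers' share ≈ εs / (εs + |εd|) = 1.4 / (1.4 + 0.6) = 0.7.
So consumers bear ≈ 0.7 × $5 = $3.5; producers bear $1.5.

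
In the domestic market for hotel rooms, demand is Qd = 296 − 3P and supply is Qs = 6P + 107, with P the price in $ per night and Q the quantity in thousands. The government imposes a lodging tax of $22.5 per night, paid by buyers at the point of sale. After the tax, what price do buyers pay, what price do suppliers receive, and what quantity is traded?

Buyers pay $36; suppliers receive $13.5; quantity = 188.

Before the tax: set 296 − 3P = 6P + 107 → P* = $21, Q* = 233.
With the tax collected from buyers, demand (in seller-price terms) shifts: Qd = 296 − 3(P + 22.5).
New equilibrium: buyers pay $36, suppliers receive $13.5, Q = 188. (Wedge: Pb − Ps = 22.5.)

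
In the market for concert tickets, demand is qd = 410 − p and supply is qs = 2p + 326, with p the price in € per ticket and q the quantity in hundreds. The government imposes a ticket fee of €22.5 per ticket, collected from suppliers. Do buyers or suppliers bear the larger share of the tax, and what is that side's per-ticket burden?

Without the tax, 410 − p = 2p + 326 gives 3p = 84, so p* = €28 and q* = 382.
With the tax collected from suppliers, supply shifts: qs = 2(p − 22.5) + 326.
Solving gives q = 367 with buyers paying €43 and suppliers receiving €20.5 (the €22.5 wedge).
Per-ticket burden: buyers €15, suppliers €7.5.
Buyers take the larger share because demand is less price-elastic here (demand slope 1 vs supply slope 2).
The less price-elastic side of the market bears the larger share of a per-unit tax.

Buyers bear the larger share: €15 per ticket.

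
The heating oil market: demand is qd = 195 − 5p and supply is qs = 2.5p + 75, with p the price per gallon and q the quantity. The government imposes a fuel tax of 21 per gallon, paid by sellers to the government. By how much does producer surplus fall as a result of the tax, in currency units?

Producer surplus falls by 1365.

Before the tax: set 195 − 5p = 2.5p + 75 → p* = 16, q* = 115.
With the tax collected from sellers, supply shifts: qs = 2.5(p − 21) + 75.
Solving gives q = 80 with buyers paying 23 and sellers receiving 2 (the 21 wedge).
ΔPS is the trapezoid between Q = 80 and Q = 115 of height 14: ½ · (115 + 80) · 14 = 1365.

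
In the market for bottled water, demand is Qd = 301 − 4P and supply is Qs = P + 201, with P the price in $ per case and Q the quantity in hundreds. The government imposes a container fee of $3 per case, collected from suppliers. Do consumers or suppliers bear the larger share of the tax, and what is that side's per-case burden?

Suppliers bear the larger share: $2.4 per case.

Without the tax, 301 − 4P = P + 201 gives 5P = 100, so P* = $20 and Q* = 221.
With the tax collected from suppliers, supply shifts: Qs = (P − 3) + 201.
New equilibrium: consumers pay $20.6, suppliers receive $17.6, Q = 218.6. (Wedge: Pb − Ps = 3.)
Per-case burden: consumers $0.6, suppliers $2.4.
Suppliers take the larger share because supply is less price-elastic here (demand slope 4 vs supply slope 1).
The less price-elastic side of the market bears the larger share of a per-unit tax.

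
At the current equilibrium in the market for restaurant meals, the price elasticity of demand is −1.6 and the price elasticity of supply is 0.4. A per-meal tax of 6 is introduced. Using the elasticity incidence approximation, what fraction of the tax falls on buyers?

Buyers' share ≈ 0.2.

Incidence ratio: buyers' share ≈ εs / (εs + |εd|) = 0.4 / (0.4 + 1.6) = 0.2.
Supply is the less elastic side, so buyers bear the smaller share.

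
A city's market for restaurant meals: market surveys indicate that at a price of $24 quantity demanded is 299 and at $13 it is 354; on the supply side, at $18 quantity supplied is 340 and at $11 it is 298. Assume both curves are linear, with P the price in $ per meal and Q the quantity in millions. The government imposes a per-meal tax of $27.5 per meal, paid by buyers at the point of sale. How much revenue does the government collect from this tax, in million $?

Demand slope: (354 − 299)/(13 − 24) = -5, so Qd = 419 − 5P.
Supply slope: (298 − 340)/(11 − 18) = 6, so Qs = 6P + 232.
Before the tax: set 419 − 5P = 6P + 232 → P* = $17, Q* = 334.
With the tax collected from buyers, demand (in seller-price terms) shifts: Qd = 419 − 5(P + 27.5).
New equilibrium: buyers pay $32, suppliers receive $4.5, Q = 259. (Wedge: Pb − Ps = 27.5.)
Revenue = t · Q = 27.5 · 259 = $7122.5.

Tax revenue = $7122.5 million.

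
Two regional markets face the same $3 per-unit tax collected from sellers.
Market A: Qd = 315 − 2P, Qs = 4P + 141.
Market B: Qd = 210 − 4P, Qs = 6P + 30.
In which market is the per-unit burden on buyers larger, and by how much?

Market A: pre-tax P* = $29, Q* = 257; post-tax Q = 253; per-unit burden on buyers = $2.
Market B: pre-tax P* = $18, Q* = 138; post-tax Q = 130.8; per-unit burden on buyers = $1.8.
Difference: $2 vs $1.8 → market A is larger by $0.2.

Market A, by $0.2.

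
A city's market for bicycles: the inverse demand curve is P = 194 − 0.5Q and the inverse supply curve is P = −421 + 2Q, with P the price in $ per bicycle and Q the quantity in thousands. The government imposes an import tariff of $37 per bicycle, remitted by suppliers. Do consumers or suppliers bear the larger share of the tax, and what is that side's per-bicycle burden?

Suppliers bear the larger share: $29.6 per bicycle.

Inverting to Q(P) form: Qd = 388 − 2P; Qs = 0.5P + 210.5.
Before the tax: set 388 − 2P = 0.5P + 210.5 → P* = $71, Q* = 246.
With the tax collected from suppliers, supply shifts: Qs = 0.5(P − 37) + 210.5.
Solving gives Q = 231.2 with consumers paying $78.4 and suppliers receiving $41.4 (the $37 wedge).
Per-bicycle burden: consumers $7.4, suppliers $29.6.
Suppliers take the larger share because supply is less price-elastic here (demand slope 2 vs supply slope 0.5).
The less price-elastic side of the market bears the larger share of a per-unit tax.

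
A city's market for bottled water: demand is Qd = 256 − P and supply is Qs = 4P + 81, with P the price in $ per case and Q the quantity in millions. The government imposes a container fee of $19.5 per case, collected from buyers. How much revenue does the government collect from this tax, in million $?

Tax revenue = $4005.3 million.

Before the tax: set 256 − P = 4P + 81 → P* = $35, Q* = 221.
With the tax collected from buyers, demand (in seller-price terms) shifts: Qd = 256 − (P + 19.5).
Solving gives Q = 205.4 with buyers paying $50.6 and suppliers receiving $31.1 (the $19.5 wedge).
Revenue = t · Q = 19.5 · 205.4 = $4005.3.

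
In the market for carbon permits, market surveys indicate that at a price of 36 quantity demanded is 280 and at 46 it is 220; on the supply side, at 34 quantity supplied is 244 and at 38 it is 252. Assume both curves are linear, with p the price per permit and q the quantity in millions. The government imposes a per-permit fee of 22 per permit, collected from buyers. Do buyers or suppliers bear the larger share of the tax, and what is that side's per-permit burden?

Demand slope: (220 − 280)/(46 − 36) = -6, so qd = 496 − 6p.
Supply slope: (252 − 244)/(38 − 34) = 2, so qs = 2p + 176.
Before the tax: set 496 − 6p = 2p + 176 → p* = 40, q* = 256.
With the tax collected from buyers, demand (in seller-price terms) shifts: qd = 496 − 6(p + 22).
New equilibrium: buyers pay 45.5, suppliers receive 23.5, q = 223. (Wedge: pb − ps = 22.)
Per-permit burden: buyers 5.5, suppliers 16.5.
Suppliers take the larger share because supply is less price-elastic here (demand slope 6 vs supply slope 2).
The less price-elastic side of the market bears the larger share of a per-unit tax.

Suppliers bear the larger share: 16.5 per permit.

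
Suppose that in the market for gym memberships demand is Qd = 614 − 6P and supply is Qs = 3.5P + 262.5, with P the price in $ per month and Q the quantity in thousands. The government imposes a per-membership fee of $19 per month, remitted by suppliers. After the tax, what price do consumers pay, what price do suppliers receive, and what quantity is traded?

Consumers pay $44; suppliers receive $25; quantity = 350.

Before the tax: set 614 − 6P = 3.5P + 262.5 → P* = $37, Q* = 392.
With the tax collected from suppliers, supply shifts: Qs = 3.5(P − 19) + 262.5.
Solving gives Q = 350 with consumers paying $44 and suppliers receiving $25 (the $19 wedge).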